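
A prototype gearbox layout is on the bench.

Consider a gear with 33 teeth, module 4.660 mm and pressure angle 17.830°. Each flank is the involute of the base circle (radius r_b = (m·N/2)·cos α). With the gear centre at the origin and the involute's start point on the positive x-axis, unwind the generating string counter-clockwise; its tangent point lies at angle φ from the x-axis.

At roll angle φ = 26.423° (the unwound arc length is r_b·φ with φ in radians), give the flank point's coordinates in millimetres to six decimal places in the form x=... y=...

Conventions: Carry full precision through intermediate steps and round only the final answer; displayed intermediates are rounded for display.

x=80.571550 y=2.342531

class = single-mesh tooth geometry [base-circle involute, m = 4.660, 33T]
pitch radius r_p = m·N/2 = 4.660·33/2 = 76.890000
base radius r_b = r_p·cos α = 76.890000·cos 17.830° = 73.196912
roll angle φ = 26.423° = 0.46116835 rad
x = r_b·(cos φ + φ·sin φ) = 80.571550
y = r_b·(sin φ − φ·cos φ) = 2.342531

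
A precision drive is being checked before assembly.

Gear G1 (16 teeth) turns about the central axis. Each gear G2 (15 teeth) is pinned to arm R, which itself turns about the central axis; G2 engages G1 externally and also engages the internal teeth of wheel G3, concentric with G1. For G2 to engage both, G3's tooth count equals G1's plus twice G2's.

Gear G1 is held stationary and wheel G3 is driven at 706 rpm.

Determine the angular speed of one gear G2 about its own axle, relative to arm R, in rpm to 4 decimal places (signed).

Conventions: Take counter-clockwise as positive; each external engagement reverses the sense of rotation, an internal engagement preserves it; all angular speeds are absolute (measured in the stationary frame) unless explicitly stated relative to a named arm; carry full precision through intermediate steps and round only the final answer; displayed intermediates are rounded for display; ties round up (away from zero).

class = planetary set [G3 = 16+2·15 = 46; Willis about the carrier]
normalise by the input: solve with ω_ring = 1, then scale by 706 rpm
ring teeth: 16 + 2·15 = 46
16(ω_sun−ω_arm) = −46(ω_ring−ω_arm),  ω_sun = 0, ω_ring = 1
16(0−ω_arm) = −46(1−ω_arm)  ⇒  62·ω_arm = 46  ⇒  ω_arm = 23/31
sun–planet mesh: 16·(0−23/31) = −15·(ω_p−ω_arm)  ⇒  ω_p−ω_arm = 368/465
scale: ω_p−ω_arm = 368/465 × 706 rpm = +558.7269 rpm

+558.7269 rpm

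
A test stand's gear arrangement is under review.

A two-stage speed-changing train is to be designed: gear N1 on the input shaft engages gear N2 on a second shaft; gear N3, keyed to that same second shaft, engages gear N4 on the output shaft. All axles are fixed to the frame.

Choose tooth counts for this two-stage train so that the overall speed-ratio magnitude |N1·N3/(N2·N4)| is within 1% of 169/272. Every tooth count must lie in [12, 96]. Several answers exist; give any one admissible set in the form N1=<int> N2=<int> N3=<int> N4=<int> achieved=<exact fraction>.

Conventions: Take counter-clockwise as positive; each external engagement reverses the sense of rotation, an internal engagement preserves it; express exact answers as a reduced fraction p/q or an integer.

N1=13 N2=16 N3=13 N4=17 achieved=169/272

2-stage fixed-axis compound train for ratio 169/272
target = 169/272 in lowest terms: an exact hit needs N1·N3 = k·169 and N2·N4 = k·272 for one integer k, every count in [12, 96]; additionally prefer no 1:1 stage (N1 ≠ N2, N3 ≠ N4)
k = 1: N1·N3 = 169 = 13·13, N2·N4 = 272 = 16·17
achieved = 13·13/(16·17) = 169/272; |achieved − target| = 0 ≤ 169/27200 ✓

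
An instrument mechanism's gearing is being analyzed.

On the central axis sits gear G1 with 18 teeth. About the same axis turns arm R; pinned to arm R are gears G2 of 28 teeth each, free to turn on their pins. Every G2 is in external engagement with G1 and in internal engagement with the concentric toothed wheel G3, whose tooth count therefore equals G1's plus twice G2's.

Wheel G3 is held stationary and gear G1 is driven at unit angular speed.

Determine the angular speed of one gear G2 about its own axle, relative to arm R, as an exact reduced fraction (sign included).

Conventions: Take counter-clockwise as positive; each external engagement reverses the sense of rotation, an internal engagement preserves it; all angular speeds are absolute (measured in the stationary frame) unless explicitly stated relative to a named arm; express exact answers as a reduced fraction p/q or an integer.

-333/644

recognized (axles ride arm R): planetary set, 18/28/74 teeth
ring teeth: 18 + 2·28 = 74
18(ω_sun−ω_arm) = −74(ω_ring−ω_arm),  ω_ring = 0, ω_sun = 1
18(1−ω_arm) = −74(0−ω_arm)  ⇒  92·ω_arm = 18  ⇒  ω_arm = 9/46
sun–planet mesh: 18·(1−9/46) = −28·(ω_p−ω_arm)  ⇒  ω_p−ω_arm = -333/644
exact speed ratio = -333/644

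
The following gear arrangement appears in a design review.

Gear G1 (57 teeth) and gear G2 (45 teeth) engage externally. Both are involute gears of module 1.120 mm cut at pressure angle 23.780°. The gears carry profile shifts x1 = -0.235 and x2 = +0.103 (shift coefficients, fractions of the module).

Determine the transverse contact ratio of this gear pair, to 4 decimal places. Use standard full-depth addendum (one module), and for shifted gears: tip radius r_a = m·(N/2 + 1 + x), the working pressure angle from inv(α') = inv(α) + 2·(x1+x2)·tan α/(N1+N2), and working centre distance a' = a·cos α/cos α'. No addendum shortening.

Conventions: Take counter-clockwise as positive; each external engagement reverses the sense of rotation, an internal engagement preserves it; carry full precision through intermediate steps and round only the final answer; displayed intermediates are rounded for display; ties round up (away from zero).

recognized (one external pair, fixed centres): single-mesh tooth geometry, m = 1.120, N1 = 57, N2 = 45
base radii: r_b1 = 29.210007, r_b2 = 23.060532
tip radii: r_a1 = 32.776800, r_a2 = 26.435360
inv(α') = inv(23.780°) + 2·(-0.235+0.103)·tan α/(57+45) = 0.02445588  ⇒  α' = 23.43796°
a' = a·cos α / cos α' = 57.1200·cos 23.780°/cos 23.43796° = 56.971154
action lengths: √(r_a1²−r_b1²) = 14.869233, √(r_a2²−r_b2²) = 12.924400
base pitch p_b = π·m·cos α = 3.219858
CR = (14.869233 + 12.924400 − 56.971154·sin 23.43796°)/3.219858 = 1.594178
contact ratio ≈ 1.5942

1.5942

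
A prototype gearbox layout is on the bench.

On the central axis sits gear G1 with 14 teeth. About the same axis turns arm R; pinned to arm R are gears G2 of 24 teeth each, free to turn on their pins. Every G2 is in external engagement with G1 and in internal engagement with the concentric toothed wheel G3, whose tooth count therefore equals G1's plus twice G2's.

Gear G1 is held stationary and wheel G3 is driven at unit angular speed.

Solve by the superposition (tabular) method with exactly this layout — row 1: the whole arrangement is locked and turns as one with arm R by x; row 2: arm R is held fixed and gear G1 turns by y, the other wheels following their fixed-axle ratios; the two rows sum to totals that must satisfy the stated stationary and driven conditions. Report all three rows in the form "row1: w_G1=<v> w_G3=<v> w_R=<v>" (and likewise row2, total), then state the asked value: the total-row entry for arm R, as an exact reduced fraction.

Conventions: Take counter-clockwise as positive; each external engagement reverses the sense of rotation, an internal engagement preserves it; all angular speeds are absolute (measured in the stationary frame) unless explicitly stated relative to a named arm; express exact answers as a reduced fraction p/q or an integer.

class = planetary set [G3 = 14+2·24 = 62; Willis about the carrier]
row 1 (train locked, turned with arm): all members turn x
row 2 — arm fixed, fixed-axis ratios: sun y, ring −(14/62)·y, arm 0
boundary: total ω_sun = x + y = 0 and total ω_ring = x − (14/62)·y = 1  ⇒  y = -31/38, x = 31/38
row 2 ring = −(14/62)·(-31/38) = 7/38
totals (row 1 + row 2): sun 31/38 + (-31/38) = 0, ring 31/38 + 7/38 = 1, arm 31/38 + 0 = 31/38
asked cell (total, arm) = 31/38

row1: w_G1=31/38 w_G3=31/38 w_R=31/38
row2: w_G1=-31/38 w_G3=7/38 w_R=0
total: w_G1=0 w_G3=1 w_R=31/38
asked value: 31/38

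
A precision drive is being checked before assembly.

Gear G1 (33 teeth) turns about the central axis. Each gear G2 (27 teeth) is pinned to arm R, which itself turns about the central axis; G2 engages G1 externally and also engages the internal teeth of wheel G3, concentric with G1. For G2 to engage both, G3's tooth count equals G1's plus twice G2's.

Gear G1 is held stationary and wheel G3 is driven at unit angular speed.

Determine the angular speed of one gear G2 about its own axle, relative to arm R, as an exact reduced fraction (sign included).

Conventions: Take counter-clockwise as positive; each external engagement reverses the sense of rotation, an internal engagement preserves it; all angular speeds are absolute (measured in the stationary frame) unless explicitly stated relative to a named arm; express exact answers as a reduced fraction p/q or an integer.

319/360

planetary set (33T centre, 27T on arm, 87T internal) — Willis relation
ring teeth: 33 + 2·27 = 87
33(ω_sun−ω_arm) = −87(ω_ring−ω_arm),  ω_sun = 0, ω_ring = 1
33(0−ω_arm) = −87(1−ω_arm)  ⇒  120·ω_arm = 87  ⇒  ω_arm = 29/40
sun–planet mesh: 33·(0−29/40) = −27·(ω_p−ω_arm)  ⇒  ω_p−ω_arm = 319/360
exact speed ratio = 319/360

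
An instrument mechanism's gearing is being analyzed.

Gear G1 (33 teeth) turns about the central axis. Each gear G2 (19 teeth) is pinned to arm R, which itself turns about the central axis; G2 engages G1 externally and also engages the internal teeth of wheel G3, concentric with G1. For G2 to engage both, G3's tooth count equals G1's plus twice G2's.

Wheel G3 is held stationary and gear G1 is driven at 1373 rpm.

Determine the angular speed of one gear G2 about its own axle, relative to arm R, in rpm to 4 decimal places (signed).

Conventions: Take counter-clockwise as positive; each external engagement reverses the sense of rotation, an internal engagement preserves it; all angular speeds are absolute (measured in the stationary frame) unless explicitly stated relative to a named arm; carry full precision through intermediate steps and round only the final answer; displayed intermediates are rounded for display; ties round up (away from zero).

-1628.0056 rpm

recognized (axles ride arm R): planetary set, 33/19/71 teeth
normalise by the input: solve with ω_sun = 1, then scale by 1373 rpm
ring teeth: 33 + 2·19 = 71
33(ω_sun−ω_arm) = −71(ω_ring−ω_arm),  ω_ring = 0, ω_sun = 1
33(1−ω_arm) = −71(0−ω_arm)  ⇒  104·ω_arm = 33  ⇒  ω_arm = 33/104
sun–planet mesh: 33·(1−33/104) = −19·(ω_p−ω_arm)  ⇒  ω_p−ω_arm = -2343/1976
scale: ω_p−ω_arm = -2343/1976 × 1373 rpm = -1628.0056 rpm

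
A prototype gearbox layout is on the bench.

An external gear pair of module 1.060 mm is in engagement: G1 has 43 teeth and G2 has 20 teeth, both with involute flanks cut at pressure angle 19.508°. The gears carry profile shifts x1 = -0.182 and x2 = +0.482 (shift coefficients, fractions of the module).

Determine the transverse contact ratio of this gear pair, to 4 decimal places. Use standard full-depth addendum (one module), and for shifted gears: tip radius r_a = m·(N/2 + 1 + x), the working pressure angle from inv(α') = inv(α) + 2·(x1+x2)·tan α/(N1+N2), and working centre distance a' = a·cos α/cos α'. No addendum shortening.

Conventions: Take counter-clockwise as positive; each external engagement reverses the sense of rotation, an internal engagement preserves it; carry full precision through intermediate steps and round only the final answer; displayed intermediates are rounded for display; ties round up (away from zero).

recognized (one external pair, fixed centres): single-mesh tooth geometry, m = 1.060, N1 = 43, N2 = 20
base radii: r_b1 = 21.481737, r_b2 = 9.991506
tip radii: r_a1 = 23.657080, r_a2 = 12.170920
inv(α') = inv(19.508°) + 2·(-0.182+0.482)·tan α/(43+20) = 0.01717094  ⇒  α' = 20.93212°
a' = a·cos α / cos α' = 33.3900·cos 19.508°/cos 20.93212° = 33.697106
action lengths: √(r_a1²−r_b1²) = 9.909208, √(r_a2²−r_b2²) = 6.949900
base pitch p_b = π·m·cos α = 3.138924
CR = (9.909208 + 6.949900 − 33.697106·sin 20.93212°)/3.138924 = 1.535693
contact ratio ≈ 1.5357

1.5357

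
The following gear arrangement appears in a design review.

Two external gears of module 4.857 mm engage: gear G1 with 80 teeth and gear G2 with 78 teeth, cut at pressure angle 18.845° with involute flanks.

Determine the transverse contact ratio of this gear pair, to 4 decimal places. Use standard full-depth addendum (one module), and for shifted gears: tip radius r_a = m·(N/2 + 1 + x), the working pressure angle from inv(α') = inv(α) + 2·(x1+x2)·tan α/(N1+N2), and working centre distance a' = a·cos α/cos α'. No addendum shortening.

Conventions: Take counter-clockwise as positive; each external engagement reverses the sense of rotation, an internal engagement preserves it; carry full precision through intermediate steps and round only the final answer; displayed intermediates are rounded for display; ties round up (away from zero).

1.8988

recognized (one external pair, fixed centres): single-mesh tooth geometry, m = 4.857, N1 = 80, N2 = 78
base radii: r_b1 = 183.865788, r_b2 = 179.269143
tip radii: r_a1 = 199.137000, r_a2 = 194.280000
no profile shift: α' = α, a' = a
action lengths: √(r_a1²−r_b1²) = 76.478211, √(r_a2²−r_b2²) = 74.881858
base pitch p_b = π·m·cos α = 14.440785
CR = (76.478211 + 74.881858 − 383.703000·sin 18.84500°)/14.440785 = 1.898824
contact ratio ≈ 1.8988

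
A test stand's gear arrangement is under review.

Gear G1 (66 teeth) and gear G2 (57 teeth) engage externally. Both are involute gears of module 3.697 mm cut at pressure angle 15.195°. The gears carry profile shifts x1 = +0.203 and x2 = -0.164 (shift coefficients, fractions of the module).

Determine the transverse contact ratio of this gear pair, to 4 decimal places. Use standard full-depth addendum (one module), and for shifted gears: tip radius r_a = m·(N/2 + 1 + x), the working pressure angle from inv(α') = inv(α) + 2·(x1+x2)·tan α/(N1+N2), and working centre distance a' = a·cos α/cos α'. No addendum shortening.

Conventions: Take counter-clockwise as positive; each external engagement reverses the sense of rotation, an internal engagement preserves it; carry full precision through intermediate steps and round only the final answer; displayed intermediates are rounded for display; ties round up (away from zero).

recognized (one external pair, fixed centres): single-mesh tooth geometry, m = 3.697, N1 = 66, N2 = 57
base radii: r_b1 = 117.735768, r_b2 = 101.680891
tip radii: r_a1 = 126.448491, r_a2 = 108.455192
inv(α') = inv(15.195°) + 2·(+0.203-0.164)·tan α/(66+57) = 0.00656974  ⇒  α' = 15.32756°
a' = a·cos α / cos α' = 227.3655·cos 15.195°/cos 15.32756° = 227.509071
action lengths: √(r_a1²−r_b1²) = 46.124936, √(r_a2²−r_b2²) = 37.729632
base pitch p_b = π·m·cos α = 11.208419
CR = (46.124936 + 37.729632 − 227.509071·sin 15.32756°)/11.208419 = 2.115865
contact ratio ≈ 2.1159

2.1159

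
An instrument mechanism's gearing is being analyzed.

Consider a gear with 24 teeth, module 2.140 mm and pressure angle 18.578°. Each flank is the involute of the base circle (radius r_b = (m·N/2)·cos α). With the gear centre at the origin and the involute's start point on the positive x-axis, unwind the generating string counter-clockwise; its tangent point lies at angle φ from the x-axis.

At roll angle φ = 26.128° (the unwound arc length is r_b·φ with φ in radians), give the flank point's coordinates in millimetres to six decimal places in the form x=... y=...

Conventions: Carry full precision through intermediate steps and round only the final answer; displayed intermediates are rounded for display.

topology: single-mesh involute geometry — m = 2.140, N = 24
pitch radius r_p = m·N/2 = 2.140·24/2 = 25.680000
base radius r_b = r_p·cos α = 25.680000·cos 18.578° = 24.341836
roll angle φ = 26.128° = 0.45601963 rad
x = r_b·(cos φ + φ·sin φ) = 26.742756
y = r_b·(sin φ − φ·cos φ) = 0.753571

x=26.742756 y=0.753571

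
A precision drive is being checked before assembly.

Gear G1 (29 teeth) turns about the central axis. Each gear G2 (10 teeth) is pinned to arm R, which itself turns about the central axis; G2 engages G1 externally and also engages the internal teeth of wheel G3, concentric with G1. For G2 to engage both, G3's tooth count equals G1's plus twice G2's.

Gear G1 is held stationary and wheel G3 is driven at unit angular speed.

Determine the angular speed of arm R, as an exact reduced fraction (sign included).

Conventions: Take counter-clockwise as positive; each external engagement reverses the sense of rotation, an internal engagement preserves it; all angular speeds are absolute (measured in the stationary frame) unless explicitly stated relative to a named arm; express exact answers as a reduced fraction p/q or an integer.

topology: planetary set — G1 29T / G2 10T / G3 49T, arm = carrier (Willis)
ring teeth: 29 + 2·10 = 49
29(ω_sun−ω_arm) = −49(ω_ring−ω_arm),  ω_sun = 0, ω_ring = 1
29(0−ω_arm) = −49(1−ω_arm)  ⇒  78·ω_arm = 49  ⇒  ω_arm = 49/78
exact speed ratio = 49/78

49/78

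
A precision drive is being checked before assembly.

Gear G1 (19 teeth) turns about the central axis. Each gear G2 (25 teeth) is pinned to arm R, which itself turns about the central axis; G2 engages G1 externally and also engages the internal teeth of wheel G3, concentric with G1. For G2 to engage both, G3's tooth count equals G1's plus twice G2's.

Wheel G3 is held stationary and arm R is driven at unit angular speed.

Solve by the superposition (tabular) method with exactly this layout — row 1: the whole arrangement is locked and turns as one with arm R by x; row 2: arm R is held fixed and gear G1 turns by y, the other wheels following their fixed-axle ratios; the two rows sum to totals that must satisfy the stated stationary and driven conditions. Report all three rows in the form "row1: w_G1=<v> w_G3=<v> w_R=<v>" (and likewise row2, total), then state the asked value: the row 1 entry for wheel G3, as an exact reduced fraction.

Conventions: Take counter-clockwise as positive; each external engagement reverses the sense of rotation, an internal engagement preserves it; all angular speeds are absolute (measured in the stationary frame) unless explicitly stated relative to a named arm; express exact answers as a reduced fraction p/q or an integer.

row1: w_G1=1 w_G3=1 w_R=1
row2: w_G1=69/19 w_G3=-1 w_R=0
total: w_G1=88/19 w_G3=0 w_R=1
asked value: 1

class = planetary set [G3 = 19+2·25 = 69; Willis about the carrier]
row 1: whole set turns with the arm by x
row 2: sun turns y, ring = −(19/69)·y, arm 0
boundary: total ω_ring = x − (19/69)·y = 0 and total ω_arm = x = 1  ⇒  y = 69/19, x = 1
row 2 ring = −(19/69)·69/19 = -1
totals (row 1 + row 2): sun 1 + 69/19 = 88/19, ring 1 + (-1) = 0, arm 1 + 0 = 1
asked cell (row1, ring) = 1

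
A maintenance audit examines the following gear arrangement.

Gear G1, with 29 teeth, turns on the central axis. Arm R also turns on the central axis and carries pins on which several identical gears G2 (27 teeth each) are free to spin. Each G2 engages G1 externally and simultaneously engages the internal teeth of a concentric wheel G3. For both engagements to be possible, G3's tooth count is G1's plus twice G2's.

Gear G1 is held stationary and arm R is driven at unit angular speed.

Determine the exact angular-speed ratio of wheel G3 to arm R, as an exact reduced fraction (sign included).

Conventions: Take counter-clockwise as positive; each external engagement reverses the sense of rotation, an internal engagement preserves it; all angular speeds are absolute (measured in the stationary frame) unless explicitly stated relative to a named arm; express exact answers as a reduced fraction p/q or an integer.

topology: planetary set — G1 29T / G2 27T / G3 83T, arm = carrier (Willis)
ring teeth: 29 + 2·27 = 83
29(ω_sun−ω_arm) = −83(ω_ring−ω_arm),  ω_sun = 0, ω_arm = 1
ω_ring = 1 − (29/83)(0−1) = 112/83
ω_out/ω_in = 112/83

112/83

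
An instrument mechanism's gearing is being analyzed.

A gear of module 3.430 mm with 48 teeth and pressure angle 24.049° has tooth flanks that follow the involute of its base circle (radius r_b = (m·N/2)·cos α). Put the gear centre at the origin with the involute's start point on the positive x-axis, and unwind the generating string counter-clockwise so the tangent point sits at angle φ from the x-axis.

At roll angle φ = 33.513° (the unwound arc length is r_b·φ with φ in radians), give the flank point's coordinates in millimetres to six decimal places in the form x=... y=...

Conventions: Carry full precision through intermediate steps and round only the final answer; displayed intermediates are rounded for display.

topology: single-mesh involute geometry — m = 3.430, N = 48
pitch radius r_p = m·N/2 = 3.430·48/2 = 82.320000
base radius r_b = r_p·cos α = 82.320000·cos 24.049° = 75.174400
roll angle φ = 33.513° = 0.58491219 rad
x = r_b·(cos φ + φ·sin φ) = 86.954672
y = r_b·(sin φ − φ·cos φ) = 4.844949

x=86.954672 y=4.844949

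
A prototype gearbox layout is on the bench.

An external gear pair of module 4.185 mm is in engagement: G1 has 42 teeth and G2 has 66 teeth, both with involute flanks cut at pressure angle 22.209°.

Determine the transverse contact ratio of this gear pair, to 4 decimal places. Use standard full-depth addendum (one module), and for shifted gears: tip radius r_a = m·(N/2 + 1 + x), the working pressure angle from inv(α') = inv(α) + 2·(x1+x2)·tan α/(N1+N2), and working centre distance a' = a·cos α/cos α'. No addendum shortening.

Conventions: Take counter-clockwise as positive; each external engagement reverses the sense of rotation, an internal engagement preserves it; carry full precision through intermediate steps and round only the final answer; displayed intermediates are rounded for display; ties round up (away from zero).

1.6518

single-mesh involute tooth geometry (42T engaging 66T at module 4.185)
base radii: r_b1 = 81.364919, r_b2 = 127.859159
tip radii: r_a1 = 92.070000, r_a2 = 142.290000
no profile shift: α' = α, a' = a
action lengths: √(r_a1²−r_b1²) = 43.088685, √(r_a2²−r_b2²) = 62.437806
base pitch p_b = π·m·cos α = 12.172163
CR = (43.088685 + 62.437806 − 225.990000·sin 22.20900°)/12.172163 = 1.651751
contact ratio ≈ 1.6518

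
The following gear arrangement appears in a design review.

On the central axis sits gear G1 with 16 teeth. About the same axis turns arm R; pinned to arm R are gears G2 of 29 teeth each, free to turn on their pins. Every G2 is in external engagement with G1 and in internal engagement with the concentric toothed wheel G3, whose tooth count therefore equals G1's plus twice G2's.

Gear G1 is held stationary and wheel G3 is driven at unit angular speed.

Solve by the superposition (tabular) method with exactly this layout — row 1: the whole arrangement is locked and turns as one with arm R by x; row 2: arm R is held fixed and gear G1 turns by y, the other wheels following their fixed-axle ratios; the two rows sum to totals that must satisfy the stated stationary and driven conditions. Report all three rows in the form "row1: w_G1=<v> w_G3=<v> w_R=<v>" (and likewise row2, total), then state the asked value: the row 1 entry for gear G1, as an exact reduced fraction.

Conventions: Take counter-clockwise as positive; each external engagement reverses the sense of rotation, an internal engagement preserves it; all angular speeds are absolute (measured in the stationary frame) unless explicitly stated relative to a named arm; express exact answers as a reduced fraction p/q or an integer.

row1: w_G1=37/45 w_G3=37/45 w_R=37/45
row2: w_G1=-37/45 w_G3=8/45 w_R=0
total: w_G1=0 w_G3=1 w_R=37/45
asked value: 37/45

recognized (axles ride arm R): planetary set, 16/29/74 teeth
row 1 (train locked, turned with arm): all members turn x
row 2: sun turns y, ring = −(16/74)·y, arm 0
boundary: total ω_sun = x + y = 0 and total ω_ring = x − (16/74)·y = 1  ⇒  y = -37/45, x = 37/45
row 2 ring = −(16/74)·(-37/45) = 8/45
totals (row 1 + row 2): sun 37/45 + (-37/45) = 0, ring 37/45 + 8/45 = 1, arm 37/45 + 0 = 37/45
asked cell (row1, sun) = 37/45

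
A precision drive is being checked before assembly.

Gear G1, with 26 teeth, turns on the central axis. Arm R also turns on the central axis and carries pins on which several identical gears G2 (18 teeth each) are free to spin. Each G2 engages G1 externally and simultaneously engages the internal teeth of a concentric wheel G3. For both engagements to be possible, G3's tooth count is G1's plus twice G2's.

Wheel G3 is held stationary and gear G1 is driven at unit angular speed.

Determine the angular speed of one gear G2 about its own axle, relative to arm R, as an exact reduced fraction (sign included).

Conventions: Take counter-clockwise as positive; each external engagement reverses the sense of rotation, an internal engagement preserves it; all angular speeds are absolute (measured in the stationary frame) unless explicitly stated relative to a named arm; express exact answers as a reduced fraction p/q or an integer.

planetary set (26T centre, 18T on arm, 62T internal) — Willis relation
ring teeth: 26 + 2·18 = 62
26(ω_sun−ω_arm) = −62(ω_ring−ω_arm),  ω_ring = 0, ω_sun = 1
26(1−ω_arm) = −62(0−ω_arm)  ⇒  88·ω_arm = 26  ⇒  ω_arm = 13/44
sun–planet mesh: 26·(1−13/44) = −18·(ω_p−ω_arm)  ⇒  ω_p−ω_arm = -403/396
exact speed ratio = -403/396

-403/396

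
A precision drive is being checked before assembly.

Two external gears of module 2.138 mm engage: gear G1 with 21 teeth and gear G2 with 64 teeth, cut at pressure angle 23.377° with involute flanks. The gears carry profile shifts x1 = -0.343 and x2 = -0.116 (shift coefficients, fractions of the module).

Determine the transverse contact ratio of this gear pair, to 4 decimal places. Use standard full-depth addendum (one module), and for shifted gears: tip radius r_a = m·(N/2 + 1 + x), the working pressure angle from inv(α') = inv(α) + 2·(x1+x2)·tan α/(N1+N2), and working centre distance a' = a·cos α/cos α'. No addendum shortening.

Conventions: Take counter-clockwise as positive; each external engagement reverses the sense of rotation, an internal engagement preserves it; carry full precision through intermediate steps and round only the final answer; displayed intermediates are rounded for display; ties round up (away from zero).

1.6552

class = single-mesh tooth geometry [involute pair 21T × 64T, m = 2.138]
base radii: r_b1 = 20.606251, r_b2 = 62.800003
tip radii: r_a1 = 23.853666, r_a2 = 70.305992
inv(α') = inv(23.377°) + 2·(-0.343-0.116)·tan α/(21+64) = 0.01958808  ⇒  α' = 21.83518°
a' = a·cos α / cos α' = 90.8650·cos 23.377°/cos 21.83518° = 89.852481
action lengths: √(r_a1²−r_b1²) = 12.015815, √(r_a2²−r_b2²) = 31.608419
base pitch p_b = π·m·cos α = 6.165376
CR = (12.015815 + 31.608419 − 89.852481·sin 21.83518°)/6.165376 = 1.655163
contact ratio ≈ 1.6552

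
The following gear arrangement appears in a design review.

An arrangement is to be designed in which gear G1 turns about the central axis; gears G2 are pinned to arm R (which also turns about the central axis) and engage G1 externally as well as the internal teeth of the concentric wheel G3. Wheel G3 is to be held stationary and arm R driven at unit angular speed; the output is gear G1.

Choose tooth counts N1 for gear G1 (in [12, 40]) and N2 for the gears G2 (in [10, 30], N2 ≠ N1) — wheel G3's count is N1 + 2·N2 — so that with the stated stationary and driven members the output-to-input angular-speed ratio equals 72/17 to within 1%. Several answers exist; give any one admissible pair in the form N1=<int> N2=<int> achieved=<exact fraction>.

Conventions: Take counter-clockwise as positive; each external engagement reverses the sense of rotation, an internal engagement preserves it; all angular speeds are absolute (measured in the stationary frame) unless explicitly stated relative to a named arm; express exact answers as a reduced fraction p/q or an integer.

N1=17 N2=19 achieved=72/17

design class (target 72/17): planetary set
Willis with ω_ring = 0: ω_sun/ω_arm = (N1+N3)/N1; set equal to 72/17  ⇒  N3/N1 = 72/17 − 1 = 55/17
N3 = N1 + 2·N2  ⇒  N2/N1 = (N3/N1 − 1)/2 = (55/17 − 1)/2 = 19/17
smallest multiple with N1 ≥ 12 and N2 ≥ 10: k = 1  ⇒  N1 = 1·17 = 17, N2 = 1·19 = 19 (N1 ≤ 40, N2 ≤ 30, N2 ≠ N1 ✓), N3 = 17 + 2·19 = 55
check: (N1+N3)/N1 with N1 = 17, N3 = 55 gives 72/17; |achieved − target| = 0 ≤ 18/425 ✓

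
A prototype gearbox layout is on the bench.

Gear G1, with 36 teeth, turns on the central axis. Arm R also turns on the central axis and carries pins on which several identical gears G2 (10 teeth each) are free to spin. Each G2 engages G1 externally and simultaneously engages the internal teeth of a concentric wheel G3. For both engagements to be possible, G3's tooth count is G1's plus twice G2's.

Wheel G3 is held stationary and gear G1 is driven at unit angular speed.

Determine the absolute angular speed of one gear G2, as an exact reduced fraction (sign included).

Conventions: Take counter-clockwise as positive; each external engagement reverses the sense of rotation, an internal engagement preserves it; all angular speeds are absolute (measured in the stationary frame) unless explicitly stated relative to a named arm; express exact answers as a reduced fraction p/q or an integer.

planetary set (36T centre, 10T on arm, 56T internal) — Willis relation
ring teeth: 36 + 2·10 = 56
36(ω_sun−ω_arm) = −56(ω_ring−ω_arm),  ω_ring = 0, ω_sun = 1
36(1−ω_arm) = −56(0−ω_arm)  ⇒  92·ω_arm = 36  ⇒  ω_arm = 9/23
sun–planet mesh: 36·(1−9/23) = −10·(ω_p−ω_arm)  ⇒  ω_p−ω_arm = -252/115
ω_p = 9/23 − 252/115 = -9/5
exact speed ratio = -9/5

-9/5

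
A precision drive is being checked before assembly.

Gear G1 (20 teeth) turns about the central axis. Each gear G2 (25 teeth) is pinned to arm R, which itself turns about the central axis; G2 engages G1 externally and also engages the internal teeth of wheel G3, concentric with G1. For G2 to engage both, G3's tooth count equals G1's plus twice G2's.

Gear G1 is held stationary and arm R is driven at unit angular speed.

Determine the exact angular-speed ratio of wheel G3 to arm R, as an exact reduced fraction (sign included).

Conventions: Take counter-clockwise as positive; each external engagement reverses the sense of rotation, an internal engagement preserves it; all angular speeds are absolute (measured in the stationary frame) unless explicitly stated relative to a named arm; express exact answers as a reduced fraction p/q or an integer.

topology: planetary set — G1 20T / G2 25T / G3 70T, arm = carrier (Willis)
ring teeth: 20 + 2·25 = 70
20(ω_sun−ω_arm) = −70(ω_ring−ω_arm),  ω_sun = 0, ω_arm = 1
ω_ring = 1 − (20/70)(0−1) = 9/7
ω_out/ω_in = 9/7

9/7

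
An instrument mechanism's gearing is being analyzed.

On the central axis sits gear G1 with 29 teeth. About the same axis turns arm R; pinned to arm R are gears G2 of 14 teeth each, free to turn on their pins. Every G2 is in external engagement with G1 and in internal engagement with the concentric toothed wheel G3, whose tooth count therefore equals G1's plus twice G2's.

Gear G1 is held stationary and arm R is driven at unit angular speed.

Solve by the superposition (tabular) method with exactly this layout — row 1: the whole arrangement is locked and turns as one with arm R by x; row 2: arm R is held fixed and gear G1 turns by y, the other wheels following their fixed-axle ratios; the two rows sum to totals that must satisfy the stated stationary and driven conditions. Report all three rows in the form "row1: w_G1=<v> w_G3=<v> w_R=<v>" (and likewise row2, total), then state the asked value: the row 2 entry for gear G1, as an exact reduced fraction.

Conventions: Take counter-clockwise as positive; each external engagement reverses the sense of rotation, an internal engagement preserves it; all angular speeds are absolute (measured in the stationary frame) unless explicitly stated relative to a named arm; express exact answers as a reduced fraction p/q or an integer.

topology: planetary set — G1 29T / G2 14T / G3 57T, arm = carrier (Willis)
row 1 (train locked, turned with arm): all members turn x
row 2: sun turns y, ring = −(29/57)·y, arm 0
boundary: total ω_sun = x + y = 0 and total ω_arm = x = 1  ⇒  y = -1, x = 1
row 2 ring = −(29/57)·(-1) = 29/57
totals (row 1 + row 2): sun 1 + (-1) = 0, ring 1 + 29/57 = 86/57, arm 1 + 0 = 1
asked cell (row2, sun) = -1

row1: w_G1=1 w_G3=1 w_R=1
row2: w_G1=-1 w_G3=29/57 w_R=0
total: w_G1=0 w_G3=86/57 w_R=1
asked value: -1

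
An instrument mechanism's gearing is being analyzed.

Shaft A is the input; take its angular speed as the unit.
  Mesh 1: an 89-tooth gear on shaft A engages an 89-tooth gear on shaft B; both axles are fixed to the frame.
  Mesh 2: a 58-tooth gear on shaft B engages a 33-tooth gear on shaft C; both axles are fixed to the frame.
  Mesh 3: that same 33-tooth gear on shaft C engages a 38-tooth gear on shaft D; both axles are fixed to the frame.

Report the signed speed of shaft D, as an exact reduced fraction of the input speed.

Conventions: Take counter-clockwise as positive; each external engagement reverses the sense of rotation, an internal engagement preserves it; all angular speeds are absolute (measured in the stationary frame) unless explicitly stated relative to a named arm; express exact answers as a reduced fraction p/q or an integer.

3-mesh fixed-axis compound train (all bearings frame-fixed)
mesh 1 [89T→89T]: |ω|/ω_in = 1×89/89 = 1, sense flips to −
mesh 2 [58T→33T]: |ω|/ω_in = 1×58/33 = 58/33, sense flips to +
mesh 3 [33T→38T]: |ω|/ω_in = (58/33)×33/38 = 29/19, sense flips to −
signed output speed (× input speed) = -29/19

-29/19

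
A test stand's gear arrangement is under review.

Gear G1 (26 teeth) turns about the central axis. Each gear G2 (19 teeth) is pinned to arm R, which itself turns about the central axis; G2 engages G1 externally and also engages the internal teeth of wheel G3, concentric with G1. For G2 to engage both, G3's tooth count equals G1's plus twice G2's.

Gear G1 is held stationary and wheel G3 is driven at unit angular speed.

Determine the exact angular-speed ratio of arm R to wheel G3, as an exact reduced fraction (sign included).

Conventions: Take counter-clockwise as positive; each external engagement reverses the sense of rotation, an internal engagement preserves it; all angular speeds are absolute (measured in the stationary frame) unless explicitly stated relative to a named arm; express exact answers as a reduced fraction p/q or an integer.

recognized (axles ride arm R): planetary set, 26/19/64 teeth
ring teeth: 26 + 2·19 = 64
26(ω_sun−ω_arm) = −64(ω_ring−ω_arm),  ω_sun = 0, ω_ring = 1
26(0−ω_arm) = −64(1−ω_arm)  ⇒  90·ω_arm = 64  ⇒  ω_arm = 32/45
ω_out/ω_in = 32/45

32/45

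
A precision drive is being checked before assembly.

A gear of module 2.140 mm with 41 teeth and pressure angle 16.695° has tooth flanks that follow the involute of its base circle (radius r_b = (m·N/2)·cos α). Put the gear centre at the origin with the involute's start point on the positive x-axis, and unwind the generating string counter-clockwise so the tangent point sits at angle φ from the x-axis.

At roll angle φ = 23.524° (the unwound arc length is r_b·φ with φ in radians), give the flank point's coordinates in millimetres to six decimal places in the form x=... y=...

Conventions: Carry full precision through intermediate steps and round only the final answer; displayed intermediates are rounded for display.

x=45.414605 y=0.953169

class = single-mesh tooth geometry [base-circle involute, m = 2.140, 41T]
pitch radius r_p = m·N/2 = 2.140·41/2 = 43.870000
base radius r_b = r_p·cos α = 43.870000·cos 16.695° = 42.020773
roll angle φ = 23.524° = 0.41057125 rad
x = r_b·(cos φ + φ·sin φ) = 45.414605
y = r_b·(sin φ − φ·cos φ) = 0.953169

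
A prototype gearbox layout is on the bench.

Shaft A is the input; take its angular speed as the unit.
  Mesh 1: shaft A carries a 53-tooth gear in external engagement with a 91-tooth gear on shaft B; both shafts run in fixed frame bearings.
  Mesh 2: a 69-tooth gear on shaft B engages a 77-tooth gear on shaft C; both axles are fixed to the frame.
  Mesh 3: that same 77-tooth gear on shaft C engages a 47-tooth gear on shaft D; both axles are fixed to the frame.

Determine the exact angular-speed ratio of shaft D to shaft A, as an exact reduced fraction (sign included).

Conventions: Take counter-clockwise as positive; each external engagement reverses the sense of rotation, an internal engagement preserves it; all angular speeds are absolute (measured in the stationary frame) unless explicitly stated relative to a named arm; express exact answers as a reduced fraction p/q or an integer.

class = fixed-axis compound train [3 meshes; 3 ratios multiply, 3 sense flips]
mesh 1 [53T→91T]: running ratio 53/91, sense −
mesh 2 [69T→77T]: running ratio 3657/7007, sense +
mesh 3 [77T→47T]: running ratio 3657/4277, sense −
ω_out/ω_in = -3657/4277

-3657/4277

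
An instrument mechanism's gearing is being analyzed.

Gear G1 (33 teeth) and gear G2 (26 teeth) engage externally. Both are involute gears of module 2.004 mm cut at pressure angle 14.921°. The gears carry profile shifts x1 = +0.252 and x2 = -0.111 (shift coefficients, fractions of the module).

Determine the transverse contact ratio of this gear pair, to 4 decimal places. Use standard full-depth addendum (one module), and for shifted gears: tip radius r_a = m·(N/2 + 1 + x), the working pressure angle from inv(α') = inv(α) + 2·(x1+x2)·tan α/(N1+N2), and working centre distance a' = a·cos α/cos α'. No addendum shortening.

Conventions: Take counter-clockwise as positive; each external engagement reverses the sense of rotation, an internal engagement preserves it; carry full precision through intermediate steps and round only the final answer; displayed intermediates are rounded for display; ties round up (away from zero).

single-mesh involute tooth geometry (33T engaging 26T at module 2.004)
base radii: r_b1 = 31.951073, r_b2 = 25.173573
tip radii: r_a1 = 35.575008, r_a2 = 27.833556
inv(α') = inv(14.921°) + 2·(+0.252-0.111)·tan α/(33+26) = 0.00732500  ⇒  α' = 15.88223°
a' = a·cos α / cos α' = 59.1180·cos 14.921°/cos 15.88223° = 59.391856
action lengths: √(r_a1²−r_b1²) = 15.643213, √(r_a2²−r_b2²) = 11.874261
base pitch p_b = π·m·cos α = 6.083470
CR = (15.643213 + 11.874261 − 59.391856·sin 15.88223°)/6.083470 = 1.851616
contact ratio ≈ 1.8516

1.8516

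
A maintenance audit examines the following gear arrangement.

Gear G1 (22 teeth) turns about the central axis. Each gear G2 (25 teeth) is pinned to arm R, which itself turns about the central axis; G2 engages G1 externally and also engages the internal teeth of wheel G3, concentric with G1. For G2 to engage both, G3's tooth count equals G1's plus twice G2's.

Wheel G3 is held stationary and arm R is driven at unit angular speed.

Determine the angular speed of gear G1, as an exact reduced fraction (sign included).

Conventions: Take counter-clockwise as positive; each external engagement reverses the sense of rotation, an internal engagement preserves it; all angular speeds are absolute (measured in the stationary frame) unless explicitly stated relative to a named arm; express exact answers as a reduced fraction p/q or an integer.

47/11

recognized (axles ride arm R): planetary set, 22/25/72 teeth
ring teeth: 22 + 2·25 = 72
22(ω_sun−ω_arm) = −72(ω_ring−ω_arm),  ω_ring = 0, ω_arm = 1
ω_sun = 1 − (72/22)(0−1) = 47/11
exact speed ratio = 47/11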